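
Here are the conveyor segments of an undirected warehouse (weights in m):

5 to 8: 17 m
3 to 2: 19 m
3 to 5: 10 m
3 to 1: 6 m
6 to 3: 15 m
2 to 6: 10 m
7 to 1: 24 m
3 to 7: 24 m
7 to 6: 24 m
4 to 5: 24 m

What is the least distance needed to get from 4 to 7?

Settle nodes by increasing distance from 4:
4: 0
5: 24  (via 4)
3: 34  (via 5)
1: 40  (via 3)
8: 41  (via 5)
6: 49  (via 3)
2: 53  (via 3)
7: 58  (via 3)
Shortest route: 4–5–3–7 = 58 m.

58 m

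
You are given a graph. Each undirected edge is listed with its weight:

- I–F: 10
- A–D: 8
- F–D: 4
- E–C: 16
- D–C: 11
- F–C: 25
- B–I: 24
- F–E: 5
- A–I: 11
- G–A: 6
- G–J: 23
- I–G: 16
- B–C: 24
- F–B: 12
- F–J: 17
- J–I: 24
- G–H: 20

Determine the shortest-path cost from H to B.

Shortest distances from H:
H: 0
G: 20  (via H)
A: 26  (via G)
D: 34  (via A)
I: 36  (via G)
F: 38  (via D)
E: 43  (via F)
J: 43  (via G)
C: 45  (via D)
B: 50  (via F)
Shortest route: H–G–A–D–F–B = 50.

50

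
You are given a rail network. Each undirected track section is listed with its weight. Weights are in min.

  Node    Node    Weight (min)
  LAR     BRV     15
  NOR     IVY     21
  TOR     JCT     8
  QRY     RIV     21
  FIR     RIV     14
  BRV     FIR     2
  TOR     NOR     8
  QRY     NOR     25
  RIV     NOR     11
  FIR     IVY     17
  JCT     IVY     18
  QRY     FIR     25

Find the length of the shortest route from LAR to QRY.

Compare a few routes:
LAR → BRV → FIR → RIV → QRY: 15+2+14+21 = 52
LAR → BRV → FIR → QRY: 15+2+25 = 42
LAR → BRV → FIR → RIV → NOR → QRY: 15+2+14+11+25 = 67
LAR → BRV → FIR → IVY → NOR → QRY: 15+2+17+21+25 = 80
Cheapest is LAR → BRV → FIR → QRY at 42 min.

42 min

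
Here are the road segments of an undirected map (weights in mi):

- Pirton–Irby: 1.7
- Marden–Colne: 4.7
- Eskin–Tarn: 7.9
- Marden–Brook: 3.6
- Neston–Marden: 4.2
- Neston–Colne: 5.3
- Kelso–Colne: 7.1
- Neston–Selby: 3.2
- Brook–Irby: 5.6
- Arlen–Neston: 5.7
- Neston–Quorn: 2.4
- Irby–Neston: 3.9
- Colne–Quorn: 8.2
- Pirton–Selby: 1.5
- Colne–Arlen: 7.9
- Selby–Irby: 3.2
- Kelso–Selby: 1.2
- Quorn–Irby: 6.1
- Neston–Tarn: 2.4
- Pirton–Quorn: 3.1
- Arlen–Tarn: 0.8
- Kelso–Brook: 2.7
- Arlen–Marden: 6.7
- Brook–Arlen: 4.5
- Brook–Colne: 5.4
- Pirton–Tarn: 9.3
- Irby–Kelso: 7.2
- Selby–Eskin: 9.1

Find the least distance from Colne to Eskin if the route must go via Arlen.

16.6 mi

Shortest Colne→Arlen: Colne → Arlen = 7.9
Best Arlen to Eskin: Arlen → Tarn → Eskin costing 8.7
Total via Arlen: 7.9 + 8.7 = 16.6 mi.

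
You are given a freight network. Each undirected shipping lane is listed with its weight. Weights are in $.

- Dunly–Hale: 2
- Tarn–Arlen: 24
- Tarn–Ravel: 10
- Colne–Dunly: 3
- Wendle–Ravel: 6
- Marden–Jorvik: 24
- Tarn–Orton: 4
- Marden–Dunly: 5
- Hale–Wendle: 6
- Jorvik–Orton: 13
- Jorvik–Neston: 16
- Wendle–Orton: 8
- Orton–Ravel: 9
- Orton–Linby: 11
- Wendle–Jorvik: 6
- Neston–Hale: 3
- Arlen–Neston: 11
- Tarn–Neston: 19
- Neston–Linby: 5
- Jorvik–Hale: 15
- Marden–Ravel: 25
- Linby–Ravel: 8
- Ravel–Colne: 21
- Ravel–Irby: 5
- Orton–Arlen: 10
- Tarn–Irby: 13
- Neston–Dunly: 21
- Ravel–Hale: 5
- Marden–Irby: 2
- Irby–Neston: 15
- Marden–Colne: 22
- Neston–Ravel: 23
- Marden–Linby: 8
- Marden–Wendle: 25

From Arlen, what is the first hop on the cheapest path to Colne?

Compare a few routes:
Arlen → Orton → Wendle → Hale → Dunly → Colne: 10+8+6+2+3 = 29
Arlen → Orton → Ravel → Hale → Dunly → Colne: 10+9+5+2+3 = 29
Arlen → Neston → Linby → Marden → Dunly → Colne: 11+5+8+5+3 = 32
Arlen → Neston → Hale → Dunly → Colne: 11+3+2+3 = 19
The minimum is $19 via Arlen → Neston → Hale → Dunly → Colne.
So from Arlen the first move is to Neston.

Neston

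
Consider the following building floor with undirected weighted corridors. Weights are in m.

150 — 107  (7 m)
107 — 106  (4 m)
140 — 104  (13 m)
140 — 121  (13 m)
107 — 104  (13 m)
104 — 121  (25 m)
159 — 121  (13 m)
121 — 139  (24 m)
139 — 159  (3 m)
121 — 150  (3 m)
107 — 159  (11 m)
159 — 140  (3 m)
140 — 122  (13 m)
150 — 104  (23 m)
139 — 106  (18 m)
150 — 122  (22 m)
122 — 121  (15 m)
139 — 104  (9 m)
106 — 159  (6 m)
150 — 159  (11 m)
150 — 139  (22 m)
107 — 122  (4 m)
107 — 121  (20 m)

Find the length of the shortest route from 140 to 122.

Shortest distances from 140:
140: 0
159: 3  (via 140)
139: 6  (via 159)
106: 9  (via 159)
122: 13  (via 140)
Shortest route: 140–122 = 13 m.

13 m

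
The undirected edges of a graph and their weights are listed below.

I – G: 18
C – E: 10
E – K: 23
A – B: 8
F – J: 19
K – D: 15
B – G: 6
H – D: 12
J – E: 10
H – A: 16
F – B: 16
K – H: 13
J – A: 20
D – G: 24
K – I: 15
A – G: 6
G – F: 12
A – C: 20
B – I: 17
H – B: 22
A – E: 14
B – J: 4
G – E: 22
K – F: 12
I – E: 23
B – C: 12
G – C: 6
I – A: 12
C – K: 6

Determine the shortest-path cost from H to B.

22

Candidate routes:
H → A → G → B: 16+6+6 = 28
H → B: 22 = 22
H → A → B: 16+8 = 24
Cheapest is H → B at 22.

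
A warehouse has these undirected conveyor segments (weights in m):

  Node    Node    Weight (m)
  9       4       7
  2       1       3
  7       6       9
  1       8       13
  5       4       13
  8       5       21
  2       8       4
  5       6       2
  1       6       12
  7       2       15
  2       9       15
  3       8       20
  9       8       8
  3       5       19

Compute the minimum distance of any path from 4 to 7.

Enumerating some paths:
4 - 9 - 8 - 2 - 7: 7+8+4+15 = 34
4 - 9 - 2 - 7: 7+15+15 = 37
4 - 9 - 8 - 2 - 1 - 6 - 7: 7+8+4+3+12+9 = 43
4 - 5 - 6 - 7: 13+2+9 = 24
The minimum is 24 m via 4 - 5 - 6 - 7.

24 m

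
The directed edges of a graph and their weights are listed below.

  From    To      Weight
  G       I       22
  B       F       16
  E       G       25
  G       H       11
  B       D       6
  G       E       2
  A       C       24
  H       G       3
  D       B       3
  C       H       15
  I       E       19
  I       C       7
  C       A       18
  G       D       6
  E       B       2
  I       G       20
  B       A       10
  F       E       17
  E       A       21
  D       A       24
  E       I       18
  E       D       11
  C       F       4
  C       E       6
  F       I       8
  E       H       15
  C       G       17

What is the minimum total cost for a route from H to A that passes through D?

Shortest H→D: H → G → D = 9
Best D to A: D → B → A costing 13
Total via D: 9 + 13 = 22.

22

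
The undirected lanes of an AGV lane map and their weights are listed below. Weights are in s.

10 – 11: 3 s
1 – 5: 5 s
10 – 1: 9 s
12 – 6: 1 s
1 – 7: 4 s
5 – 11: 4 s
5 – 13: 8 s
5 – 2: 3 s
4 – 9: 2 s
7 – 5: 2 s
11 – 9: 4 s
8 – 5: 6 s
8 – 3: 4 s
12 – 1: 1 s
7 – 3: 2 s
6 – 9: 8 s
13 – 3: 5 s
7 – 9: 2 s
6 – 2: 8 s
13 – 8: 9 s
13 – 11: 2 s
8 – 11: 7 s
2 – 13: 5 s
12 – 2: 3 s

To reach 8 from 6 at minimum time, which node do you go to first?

Candidate routes:
6 - 12 - 1 - 7 - 5 - 8: 1+1+4+2+6 = 14
6 - 12 - 1 - 5 - 8: 1+1+5+6 = 13
6 - 12 - 2 - 5 - 8: 1+3+3+6 = 13
6 - 12 - 1 - 7 - 3 - 8: 1+1+4+2+4 = 12
The minimum is 12 s via 6 - 12 - 1 - 7 - 3 - 8.
So from 6 the first move is to 12.

12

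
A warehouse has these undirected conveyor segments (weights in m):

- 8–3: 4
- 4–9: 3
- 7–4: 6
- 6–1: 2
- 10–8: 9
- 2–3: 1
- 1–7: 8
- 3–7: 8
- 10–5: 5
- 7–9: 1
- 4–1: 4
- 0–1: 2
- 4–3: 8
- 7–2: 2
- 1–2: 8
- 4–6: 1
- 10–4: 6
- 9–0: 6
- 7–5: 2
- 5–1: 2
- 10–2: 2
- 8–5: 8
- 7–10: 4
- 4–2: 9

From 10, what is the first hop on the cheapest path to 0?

Enumerating some paths:
10–5–1–0: 5+2+2 = 9
10–2–7–5–1–0: 2+2+2+2+2 = 10
Cheapest is 10–5–1–0 at 9 m.
So from 10 the first move is to 5.

5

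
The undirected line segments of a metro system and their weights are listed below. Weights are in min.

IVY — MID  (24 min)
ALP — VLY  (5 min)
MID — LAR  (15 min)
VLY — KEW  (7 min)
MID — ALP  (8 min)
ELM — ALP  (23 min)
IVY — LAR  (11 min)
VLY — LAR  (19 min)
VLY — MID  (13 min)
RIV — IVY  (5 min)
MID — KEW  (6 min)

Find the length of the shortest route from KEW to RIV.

Candidate routes:
KEW - MID - IVY - RIV: 6+24+5 = 35
KEW - VLY - LAR - IVY - RIV: 7+19+11+5 = 42
KEW - MID - LAR - IVY - RIV: 6+15+11+5 = 37
The minimum is 35 min via KEW - MID - IVY - RIV.

35 min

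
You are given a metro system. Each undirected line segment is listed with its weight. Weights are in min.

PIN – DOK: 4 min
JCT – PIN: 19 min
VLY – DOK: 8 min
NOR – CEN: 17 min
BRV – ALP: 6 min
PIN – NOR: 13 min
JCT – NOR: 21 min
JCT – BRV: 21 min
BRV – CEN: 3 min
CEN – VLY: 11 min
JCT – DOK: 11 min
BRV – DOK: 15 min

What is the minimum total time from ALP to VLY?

20 min

Shortest distances from ALP:
ALP: 0
BRV: 6  (via ALP)
CEN: 9  (via BRV)
VLY: 20  (via CEN)
Shortest route: ALP → BRV → CEN → VLY = 20 min.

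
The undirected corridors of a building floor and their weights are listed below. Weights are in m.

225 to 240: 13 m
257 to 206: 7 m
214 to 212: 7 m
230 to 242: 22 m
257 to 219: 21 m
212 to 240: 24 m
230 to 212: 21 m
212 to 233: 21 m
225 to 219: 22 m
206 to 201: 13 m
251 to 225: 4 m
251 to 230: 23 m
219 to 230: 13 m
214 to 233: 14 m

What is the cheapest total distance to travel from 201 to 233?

Running Dijkstra from 201:
201: 0
206: 13  (via 201)
257: 20  (via 206)
219: 41  (via 257)
230: 54  (via 219)
225: 63  (via 219)
251: 67  (via 225)
212: 75  (via 230)
242: 76  (via 230)
240: 76  (via 225)
214: 82  (via 212)
233: 96  (via 212)
Shortest route: 201–206–257–219–230–212–233 = 96 m.

96 m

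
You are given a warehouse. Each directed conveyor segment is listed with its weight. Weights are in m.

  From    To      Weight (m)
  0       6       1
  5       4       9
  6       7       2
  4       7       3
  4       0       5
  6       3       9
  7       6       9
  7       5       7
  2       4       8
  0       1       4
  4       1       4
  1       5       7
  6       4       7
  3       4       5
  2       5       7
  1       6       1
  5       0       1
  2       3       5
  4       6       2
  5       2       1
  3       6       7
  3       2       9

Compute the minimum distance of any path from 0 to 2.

Running Dijkstra from 0:
0: 0
6: 1  (via 0)
7: 3  (via 6)
1: 4  (via 0)
4: 8  (via 6)
3: 10  (via 6)
5: 10  (via 7)
2: 11  (via 5)
Shortest route: 0–6–7–5–2 = 11 m.

11 m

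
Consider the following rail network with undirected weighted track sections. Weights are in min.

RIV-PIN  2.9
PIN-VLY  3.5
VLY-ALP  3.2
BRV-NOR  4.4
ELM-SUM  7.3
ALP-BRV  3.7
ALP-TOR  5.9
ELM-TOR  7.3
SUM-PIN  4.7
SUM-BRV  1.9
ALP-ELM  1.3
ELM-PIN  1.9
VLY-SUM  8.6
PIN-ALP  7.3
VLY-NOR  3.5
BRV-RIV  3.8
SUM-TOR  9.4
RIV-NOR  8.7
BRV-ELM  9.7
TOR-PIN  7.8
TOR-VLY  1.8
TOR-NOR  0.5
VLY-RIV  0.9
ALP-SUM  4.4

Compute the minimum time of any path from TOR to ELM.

6.3 min

Shortest distances from TOR:
TOR: 0
NOR: 0.5  (via TOR)
VLY: 1.8  (via TOR)
RIV: 2.7  (via VLY)
BRV: 4.9  (via NOR)
ALP: 5  (via VLY)
PIN: 5.3  (via VLY)
ELM: 6.3  (via ALP)
Shortest route: TOR–VLY–ALP–ELM = 6.3 min.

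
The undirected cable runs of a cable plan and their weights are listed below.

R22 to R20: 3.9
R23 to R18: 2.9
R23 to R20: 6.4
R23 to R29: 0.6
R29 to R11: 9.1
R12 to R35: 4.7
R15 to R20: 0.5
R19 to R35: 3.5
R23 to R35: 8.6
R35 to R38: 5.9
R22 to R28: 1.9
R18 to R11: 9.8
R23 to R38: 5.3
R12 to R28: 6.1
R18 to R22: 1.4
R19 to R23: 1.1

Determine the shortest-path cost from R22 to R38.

9.6

Running Dijkstra from R22:
R22: 0
R18: 1.4  (via R22)
R28: 1.9  (via R22)
R20: 3.9  (via R22)
R23: 4.3  (via R18)
R15: 4.4  (via R20)
R29: 4.9  (via R23)
R19: 5.4  (via R23)
R12: 8  (via R28)
R35: 8.9  (via R19)
R38: 9.6  (via R23)
Shortest route: R22–R18–R23–R38 = 9.6.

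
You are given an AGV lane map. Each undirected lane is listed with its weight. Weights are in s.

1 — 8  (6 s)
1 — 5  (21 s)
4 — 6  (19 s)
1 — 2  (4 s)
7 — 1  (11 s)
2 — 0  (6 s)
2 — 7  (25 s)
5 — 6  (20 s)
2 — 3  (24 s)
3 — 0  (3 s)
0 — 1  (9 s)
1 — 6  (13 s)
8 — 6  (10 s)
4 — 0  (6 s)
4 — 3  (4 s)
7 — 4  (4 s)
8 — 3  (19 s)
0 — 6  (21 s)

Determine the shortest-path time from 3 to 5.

33 s

Running Dijkstra from 3:
3: 0
0: 3  (via 3)
4: 4  (via 3)
7: 8  (via 4)
2: 9  (via 0)
1: 12  (via 0)
8: 18  (via 1)
6: 23  (via 4)
5: 33  (via 1)
Shortest route: 3–0–1–5 = 33 s.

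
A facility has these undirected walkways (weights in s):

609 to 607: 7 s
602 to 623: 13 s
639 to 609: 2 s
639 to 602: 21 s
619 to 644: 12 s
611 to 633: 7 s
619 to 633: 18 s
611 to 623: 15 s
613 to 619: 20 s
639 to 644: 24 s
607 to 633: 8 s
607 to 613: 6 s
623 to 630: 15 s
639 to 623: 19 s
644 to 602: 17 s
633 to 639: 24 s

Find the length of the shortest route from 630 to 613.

Enumerating some paths:
630 → 623 → 639 → 609 → 607 → 613: 15+19+2+7+6 = 49
630 → 623 → 602 → 639 → 609 → 607 → 613: 15+13+21+2+7+6 = 64
630 → 623 → 611 → 633 → 607 → 613: 15+15+7+8+6 = 51
Cheapest is 630 → 623 → 639 → 609 → 607 → 613 at 49 s.

49 s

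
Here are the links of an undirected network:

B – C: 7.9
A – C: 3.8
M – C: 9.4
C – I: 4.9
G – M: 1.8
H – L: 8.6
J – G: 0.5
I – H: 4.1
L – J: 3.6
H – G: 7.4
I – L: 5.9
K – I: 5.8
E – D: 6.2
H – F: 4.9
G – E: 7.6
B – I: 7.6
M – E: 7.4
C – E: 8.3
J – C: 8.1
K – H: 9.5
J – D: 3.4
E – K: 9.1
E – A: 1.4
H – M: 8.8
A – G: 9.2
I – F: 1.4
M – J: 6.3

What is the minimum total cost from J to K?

15.3

Shortest distances from J:
J: 0
G: 0.5  (via J)
M: 2.3  (via G)
D: 3.4  (via J)
L: 3.6  (via J)
H: 7.9  (via G)
C: 8.1  (via J)
E: 8.1  (via G)
A: 9.5  (via E)
I: 9.5  (via L)
F: 10.9  (via I)
K: 15.3  (via I)
Shortest route: J → L → I → K = 15.3.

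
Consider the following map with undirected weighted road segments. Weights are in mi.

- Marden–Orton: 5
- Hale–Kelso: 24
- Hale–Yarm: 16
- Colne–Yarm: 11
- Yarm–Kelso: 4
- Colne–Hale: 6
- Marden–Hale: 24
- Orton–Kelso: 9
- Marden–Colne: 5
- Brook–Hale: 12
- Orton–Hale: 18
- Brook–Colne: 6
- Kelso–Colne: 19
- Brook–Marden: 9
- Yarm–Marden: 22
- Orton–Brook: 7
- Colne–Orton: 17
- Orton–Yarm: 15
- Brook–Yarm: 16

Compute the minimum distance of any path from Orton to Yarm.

Settle nodes by increasing distance from Orton:
Orton: 0
Marden: 5  (via Orton)
Brook: 7  (via Orton)
Kelso: 9  (via Orton)
Colne: 10  (via Marden)
Yarm: 13  (via Kelso)
Shortest route: Orton → Kelso → Yarm = 13 mi.

13 mi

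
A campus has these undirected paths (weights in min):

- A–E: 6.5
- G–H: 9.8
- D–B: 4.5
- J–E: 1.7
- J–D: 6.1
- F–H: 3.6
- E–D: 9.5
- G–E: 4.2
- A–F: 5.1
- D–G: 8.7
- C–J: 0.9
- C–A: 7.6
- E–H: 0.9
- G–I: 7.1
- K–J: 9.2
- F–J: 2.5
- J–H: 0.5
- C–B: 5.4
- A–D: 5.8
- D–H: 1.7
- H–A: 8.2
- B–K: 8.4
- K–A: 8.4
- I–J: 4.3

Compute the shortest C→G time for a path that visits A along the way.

18.3 min

Best C to A: C → A costing 7.6
Best A to G: A → E → G costing 10.7
Total via A: 7.6 + 10.7 = 18.3 min.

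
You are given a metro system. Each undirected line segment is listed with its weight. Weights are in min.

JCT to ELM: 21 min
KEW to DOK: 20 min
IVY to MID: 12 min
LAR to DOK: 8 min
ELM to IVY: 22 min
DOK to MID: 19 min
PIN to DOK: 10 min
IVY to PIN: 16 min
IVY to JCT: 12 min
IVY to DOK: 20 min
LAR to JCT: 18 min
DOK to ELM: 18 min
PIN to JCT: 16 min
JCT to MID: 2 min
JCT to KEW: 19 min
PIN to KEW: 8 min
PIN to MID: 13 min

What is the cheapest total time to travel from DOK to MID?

19 min

Shortest distances from DOK:
DOK: 0
LAR: 8  (via DOK)
PIN: 10  (via DOK)
ELM: 18  (via DOK)
KEW: 18  (via PIN)
MID: 19  (via DOK)
Shortest route: DOK–MID = 19 min.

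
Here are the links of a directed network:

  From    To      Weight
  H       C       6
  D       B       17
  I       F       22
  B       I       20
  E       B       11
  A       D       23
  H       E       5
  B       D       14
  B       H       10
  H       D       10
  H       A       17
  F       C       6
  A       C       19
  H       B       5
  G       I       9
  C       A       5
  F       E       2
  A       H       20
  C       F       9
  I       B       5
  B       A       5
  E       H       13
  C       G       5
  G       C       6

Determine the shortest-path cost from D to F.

42

Compare a few routes:
D - B - H - C - F: 17+10+6+9 = 42
D - B - A - C - F: 17+5+19+9 = 50
Cheapest is D - B - H - C - F at 42.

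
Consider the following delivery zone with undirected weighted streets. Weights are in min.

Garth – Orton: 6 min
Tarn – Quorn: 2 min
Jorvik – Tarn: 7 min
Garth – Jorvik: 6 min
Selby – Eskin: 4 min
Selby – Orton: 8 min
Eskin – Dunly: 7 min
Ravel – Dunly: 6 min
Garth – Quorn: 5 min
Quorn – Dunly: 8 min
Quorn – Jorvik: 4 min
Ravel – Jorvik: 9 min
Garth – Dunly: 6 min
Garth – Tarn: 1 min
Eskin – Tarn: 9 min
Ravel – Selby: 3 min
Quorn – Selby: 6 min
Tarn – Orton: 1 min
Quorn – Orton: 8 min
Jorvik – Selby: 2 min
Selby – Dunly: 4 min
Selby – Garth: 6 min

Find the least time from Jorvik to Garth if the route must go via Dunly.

12 min

Shortest Jorvik→Dunly: Jorvik → Selby → Dunly = 6
Best Dunly to Garth: Dunly → Garth costing 6
Total via Dunly: 6 + 6 = 12 min.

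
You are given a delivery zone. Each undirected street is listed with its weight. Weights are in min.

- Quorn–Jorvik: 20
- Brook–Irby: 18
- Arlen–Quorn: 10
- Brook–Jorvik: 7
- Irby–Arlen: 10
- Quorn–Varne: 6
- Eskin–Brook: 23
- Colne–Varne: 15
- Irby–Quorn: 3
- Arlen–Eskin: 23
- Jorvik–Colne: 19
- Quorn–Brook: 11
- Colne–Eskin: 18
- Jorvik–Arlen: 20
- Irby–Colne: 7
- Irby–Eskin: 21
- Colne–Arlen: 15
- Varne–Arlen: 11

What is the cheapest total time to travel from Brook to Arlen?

21 min

Compare a few routes:
Brook → Jorvik → Arlen: 7+20 = 27
Brook → Quorn → Varne → Arlen: 11+6+11 = 28
Brook → Quorn → Irby → Arlen: 11+3+10 = 24
Brook → Quorn → Arlen: 11+10 = 21
Cheapest is Brook → Quorn → Arlen at 21 min.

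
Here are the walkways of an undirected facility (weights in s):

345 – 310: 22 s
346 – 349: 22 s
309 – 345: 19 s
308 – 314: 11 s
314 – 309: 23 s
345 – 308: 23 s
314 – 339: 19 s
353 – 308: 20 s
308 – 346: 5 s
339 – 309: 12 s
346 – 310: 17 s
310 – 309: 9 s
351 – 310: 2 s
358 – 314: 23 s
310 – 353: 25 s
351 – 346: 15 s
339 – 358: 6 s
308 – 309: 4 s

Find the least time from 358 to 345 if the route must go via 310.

Best 358 to 310: 358–339–309–310 costing 27
Best 310 to 345: 310–345 costing 22
Total via 310: 27 + 22 = 49 s.

49 s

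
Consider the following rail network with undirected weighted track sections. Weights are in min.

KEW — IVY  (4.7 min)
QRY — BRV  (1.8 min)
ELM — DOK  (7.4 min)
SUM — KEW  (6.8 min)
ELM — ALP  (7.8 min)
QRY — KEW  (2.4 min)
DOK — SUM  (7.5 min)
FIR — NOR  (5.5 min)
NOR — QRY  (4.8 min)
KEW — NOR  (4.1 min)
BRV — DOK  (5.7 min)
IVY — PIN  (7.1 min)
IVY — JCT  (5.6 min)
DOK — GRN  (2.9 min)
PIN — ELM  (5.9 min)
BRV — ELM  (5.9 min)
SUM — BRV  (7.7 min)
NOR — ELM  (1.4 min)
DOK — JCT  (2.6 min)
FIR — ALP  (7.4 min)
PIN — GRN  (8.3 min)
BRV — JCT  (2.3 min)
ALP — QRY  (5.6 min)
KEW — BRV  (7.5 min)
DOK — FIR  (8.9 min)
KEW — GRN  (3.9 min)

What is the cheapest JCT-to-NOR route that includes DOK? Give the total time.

Best JCT to DOK: JCT–DOK costing 2.6
Shortest DOK→NOR: DOK–ELM–NOR = 8.8
Total via DOK: 2.6 + 8.8 = 11.4 min.

11.4 min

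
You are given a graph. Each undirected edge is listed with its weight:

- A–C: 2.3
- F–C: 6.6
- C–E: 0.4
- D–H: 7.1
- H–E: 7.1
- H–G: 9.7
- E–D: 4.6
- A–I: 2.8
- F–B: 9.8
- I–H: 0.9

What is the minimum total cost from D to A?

7.3

Shortest distances from D:
D: 0
E: 4.6  (via D)
C: 5  (via E)
H: 7.1  (via D)
A: 7.3  (via C)
Shortest route: D → E → C → A = 7.3.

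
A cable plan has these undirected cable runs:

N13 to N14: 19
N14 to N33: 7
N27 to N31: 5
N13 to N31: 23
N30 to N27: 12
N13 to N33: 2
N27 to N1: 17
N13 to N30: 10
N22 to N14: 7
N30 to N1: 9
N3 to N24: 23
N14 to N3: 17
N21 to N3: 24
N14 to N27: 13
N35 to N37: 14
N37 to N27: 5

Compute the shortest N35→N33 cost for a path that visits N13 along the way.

43

Best N35 to N13: N35–N37–N27–N30–N13 costing 41
Shortest N13→N33: N13–N33 = 2
Total via N13: 41 + 2 = 43.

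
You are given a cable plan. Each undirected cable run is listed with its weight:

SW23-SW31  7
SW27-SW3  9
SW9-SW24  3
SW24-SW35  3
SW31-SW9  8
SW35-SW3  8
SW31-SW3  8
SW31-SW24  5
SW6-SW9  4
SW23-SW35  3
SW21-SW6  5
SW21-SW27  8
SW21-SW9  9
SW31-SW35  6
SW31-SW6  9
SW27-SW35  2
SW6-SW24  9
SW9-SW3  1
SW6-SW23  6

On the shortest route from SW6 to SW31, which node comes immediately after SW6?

SW31

Candidate routes:
SW6–SW9–SW31: 4+8 = 12
SW6–SW31: 9 = 9
SW6–SW9–SW24–SW31: 4+3+5 = 12
Cheapest is SW6–SW31 at 9.
So from SW6 the first move is to SW31.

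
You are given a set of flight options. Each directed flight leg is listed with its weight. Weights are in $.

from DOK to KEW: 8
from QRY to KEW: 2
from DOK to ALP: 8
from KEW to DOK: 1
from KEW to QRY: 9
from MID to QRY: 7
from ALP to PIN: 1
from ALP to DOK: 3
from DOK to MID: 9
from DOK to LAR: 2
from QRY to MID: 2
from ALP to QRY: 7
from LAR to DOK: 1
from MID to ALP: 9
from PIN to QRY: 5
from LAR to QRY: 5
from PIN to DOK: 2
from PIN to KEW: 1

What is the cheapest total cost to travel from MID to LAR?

Candidate routes:
MID - ALP - PIN - DOK - LAR: 9+1+2+2 = 14
MID - QRY - KEW - DOK - LAR: 7+2+1+2 = 12
Cheapest is MID - QRY - KEW - DOK - LAR at $12.

$12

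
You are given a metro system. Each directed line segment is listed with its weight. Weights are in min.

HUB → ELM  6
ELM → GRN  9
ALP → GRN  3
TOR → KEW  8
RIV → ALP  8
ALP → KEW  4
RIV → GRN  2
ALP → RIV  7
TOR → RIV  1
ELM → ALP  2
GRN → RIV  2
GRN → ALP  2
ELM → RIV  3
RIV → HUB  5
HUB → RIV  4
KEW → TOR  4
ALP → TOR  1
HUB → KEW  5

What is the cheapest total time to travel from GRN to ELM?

13 min

Settle nodes by increasing distance from GRN:
GRN: 0
ALP: 2  (via GRN)
RIV: 2  (via GRN)
TOR: 3  (via ALP)
KEW: 6  (via ALP)
HUB: 7  (via RIV)
ELM: 13  (via HUB)
Shortest route: GRN → RIV → HUB → ELM = 13 min.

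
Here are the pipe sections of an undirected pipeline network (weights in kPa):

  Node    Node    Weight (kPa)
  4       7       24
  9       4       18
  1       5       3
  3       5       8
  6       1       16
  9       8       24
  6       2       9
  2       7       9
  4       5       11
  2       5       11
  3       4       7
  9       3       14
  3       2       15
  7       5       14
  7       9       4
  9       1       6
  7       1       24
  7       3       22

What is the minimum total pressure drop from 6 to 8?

46 kPa

Settle nodes by increasing distance from 6:
6: 0
2: 9  (via 6)
1: 16  (via 6)
7: 18  (via 2)
5: 19  (via 1)
9: 22  (via 1)
3: 24  (via 2)
4: 30  (via 5)
8: 46  (via 9)
Shortest route: 6 → 1 → 9 → 8 = 46 kPa.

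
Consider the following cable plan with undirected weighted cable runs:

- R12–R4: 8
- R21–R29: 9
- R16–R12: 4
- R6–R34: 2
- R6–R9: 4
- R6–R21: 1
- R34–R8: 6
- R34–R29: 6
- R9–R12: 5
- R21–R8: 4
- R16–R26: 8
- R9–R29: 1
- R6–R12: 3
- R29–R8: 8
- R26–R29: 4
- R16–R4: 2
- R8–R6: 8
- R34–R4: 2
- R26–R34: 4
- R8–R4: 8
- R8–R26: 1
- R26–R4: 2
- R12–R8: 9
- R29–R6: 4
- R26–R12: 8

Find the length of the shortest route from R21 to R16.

Enumerating some paths:
R21–R6–R34–R4–R16: 1+2+2+2 = 7
R21–R8–R26–R4–R16: 4+1+2+2 = 9
R21–R6–R12–R16: 1+3+4 = 8
R21–R6–R34–R26–R4–R16: 1+2+4+2+2 = 11
The minimum is 7 via R21–R6–R34–R4–R16.

7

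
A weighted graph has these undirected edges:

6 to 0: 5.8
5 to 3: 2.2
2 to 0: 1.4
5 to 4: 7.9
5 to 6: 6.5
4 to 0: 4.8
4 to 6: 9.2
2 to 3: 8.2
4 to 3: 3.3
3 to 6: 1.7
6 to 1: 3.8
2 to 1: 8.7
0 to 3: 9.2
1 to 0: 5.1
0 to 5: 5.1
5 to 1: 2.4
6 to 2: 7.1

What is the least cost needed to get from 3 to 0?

7.3

Running Dijkstra from 3:
3: 0
6: 1.7  (via 3)
5: 2.2  (via 3)
4: 3.3  (via 3)
1: 4.6  (via 5)
0: 7.3  (via 5)
Shortest route: 3 → 5 → 0 = 7.3.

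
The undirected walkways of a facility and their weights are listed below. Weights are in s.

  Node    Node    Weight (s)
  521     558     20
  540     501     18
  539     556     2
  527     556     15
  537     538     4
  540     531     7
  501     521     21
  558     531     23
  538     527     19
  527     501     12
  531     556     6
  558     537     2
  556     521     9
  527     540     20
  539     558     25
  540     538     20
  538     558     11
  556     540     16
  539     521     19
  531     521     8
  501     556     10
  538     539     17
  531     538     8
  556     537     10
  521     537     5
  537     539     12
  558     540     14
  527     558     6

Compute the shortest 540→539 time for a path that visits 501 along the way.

Best 540 to 501: 540–501 costing 18
Shortest 501→539: 501–556–539 = 12
Total via 501: 18 + 12 = 30 s.

30 s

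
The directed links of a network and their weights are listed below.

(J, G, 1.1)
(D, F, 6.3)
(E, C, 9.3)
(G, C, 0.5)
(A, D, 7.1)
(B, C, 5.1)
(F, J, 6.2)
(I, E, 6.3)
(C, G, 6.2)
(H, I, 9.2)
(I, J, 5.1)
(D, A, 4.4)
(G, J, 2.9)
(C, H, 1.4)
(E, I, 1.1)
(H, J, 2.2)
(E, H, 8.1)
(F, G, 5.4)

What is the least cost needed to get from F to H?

Shortest distances from F:
F: 0
G: 5.4  (via F)
C: 5.9  (via G)
J: 6.2  (via F)
H: 7.3  (via C)
Shortest route: F → G → C → H = 7.3.

7.3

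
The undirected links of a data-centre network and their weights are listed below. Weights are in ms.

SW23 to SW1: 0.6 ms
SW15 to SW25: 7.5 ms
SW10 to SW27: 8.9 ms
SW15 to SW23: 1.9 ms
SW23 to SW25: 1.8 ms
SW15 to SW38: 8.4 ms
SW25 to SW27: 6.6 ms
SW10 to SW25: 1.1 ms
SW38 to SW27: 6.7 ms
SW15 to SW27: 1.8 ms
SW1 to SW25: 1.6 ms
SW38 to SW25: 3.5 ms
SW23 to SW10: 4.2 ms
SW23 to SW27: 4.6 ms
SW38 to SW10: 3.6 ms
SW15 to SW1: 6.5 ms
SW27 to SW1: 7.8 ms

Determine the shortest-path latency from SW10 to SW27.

6.6 ms

Candidate routes:
SW10 - SW25 - SW1 - SW23 - SW15 - SW27: 1.1+1.6+0.6+1.9+1.8 = 7
SW10 - SW25 - SW23 - SW27: 1.1+1.8+4.6 = 7.5
SW10 - SW25 - SW23 - SW15 - SW27: 1.1+1.8+1.9+1.8 = 6.6
The minimum is 6.6 ms via SW10 - SW25 - SW23 - SW15 - SW27.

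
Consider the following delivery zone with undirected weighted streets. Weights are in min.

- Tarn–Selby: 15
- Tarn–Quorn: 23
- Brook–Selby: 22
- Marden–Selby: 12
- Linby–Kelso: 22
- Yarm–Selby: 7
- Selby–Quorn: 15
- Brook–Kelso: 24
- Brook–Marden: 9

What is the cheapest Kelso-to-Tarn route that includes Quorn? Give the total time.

Best Kelso to Quorn: Kelso → Brook → Marden → Selby → Quorn costing 60
Best Quorn to Tarn: Quorn → Tarn costing 23
Total via Quorn: 60 + 23 = 83 min.

83 min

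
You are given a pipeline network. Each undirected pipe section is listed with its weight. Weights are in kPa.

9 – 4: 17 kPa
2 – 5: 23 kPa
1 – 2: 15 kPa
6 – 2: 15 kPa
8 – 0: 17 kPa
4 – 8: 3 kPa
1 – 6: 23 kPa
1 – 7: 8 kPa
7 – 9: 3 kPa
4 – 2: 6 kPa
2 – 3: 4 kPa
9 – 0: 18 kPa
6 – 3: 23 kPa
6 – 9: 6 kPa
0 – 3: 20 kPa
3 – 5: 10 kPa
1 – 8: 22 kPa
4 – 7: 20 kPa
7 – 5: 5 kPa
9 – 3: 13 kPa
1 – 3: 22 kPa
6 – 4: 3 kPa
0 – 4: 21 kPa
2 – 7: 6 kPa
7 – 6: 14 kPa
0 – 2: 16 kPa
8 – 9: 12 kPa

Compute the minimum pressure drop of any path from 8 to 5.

Settle nodes by increasing distance from 8:
8: 0
4: 3  (via 8)
6: 6  (via 4)
2: 9  (via 4)
9: 12  (via 8)
3: 13  (via 2)
7: 15  (via 2)
0: 17  (via 8)
5: 20  (via 7)
Shortest route: 8 → 4 → 2 → 7 → 5 = 20 kPa.

20 kPa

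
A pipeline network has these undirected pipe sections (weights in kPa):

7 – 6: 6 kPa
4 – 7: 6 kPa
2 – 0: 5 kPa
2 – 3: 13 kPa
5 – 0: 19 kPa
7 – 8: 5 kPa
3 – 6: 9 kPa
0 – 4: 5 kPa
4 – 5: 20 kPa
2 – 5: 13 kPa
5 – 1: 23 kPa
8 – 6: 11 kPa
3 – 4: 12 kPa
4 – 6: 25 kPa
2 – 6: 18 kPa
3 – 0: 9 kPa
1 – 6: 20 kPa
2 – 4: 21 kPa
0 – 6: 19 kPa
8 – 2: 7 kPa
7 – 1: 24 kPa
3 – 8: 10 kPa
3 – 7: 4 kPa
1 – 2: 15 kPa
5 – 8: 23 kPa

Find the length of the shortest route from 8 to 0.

Running Dijkstra from 8:
8: 0
7: 5  (via 8)
2: 7  (via 8)
3: 9  (via 7)
4: 11  (via 7)
6: 11  (via 8)
0: 12  (via 2)
Shortest route: 8 → 2 → 0 = 12 kPa.

12 kPa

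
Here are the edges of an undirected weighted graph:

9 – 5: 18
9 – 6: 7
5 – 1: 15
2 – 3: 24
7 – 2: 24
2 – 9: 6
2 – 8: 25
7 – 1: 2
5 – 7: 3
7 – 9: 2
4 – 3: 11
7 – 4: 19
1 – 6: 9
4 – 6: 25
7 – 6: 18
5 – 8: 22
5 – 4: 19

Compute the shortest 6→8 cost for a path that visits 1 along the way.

Best 6 to 1: 6 → 1 costing 9
Best 1 to 8: 1 → 7 → 5 → 8 costing 27
Total via 1: 9 + 27 = 36.

36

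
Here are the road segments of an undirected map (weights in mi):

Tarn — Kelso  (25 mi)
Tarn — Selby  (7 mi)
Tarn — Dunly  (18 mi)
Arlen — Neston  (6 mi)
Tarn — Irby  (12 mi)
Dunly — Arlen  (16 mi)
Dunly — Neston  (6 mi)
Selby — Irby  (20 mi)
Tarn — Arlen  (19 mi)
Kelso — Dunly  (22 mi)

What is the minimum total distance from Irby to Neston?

36 mi

Shortest distances from Irby:
Irby: 0
Tarn: 12  (via Irby)
Selby: 19  (via Tarn)
Dunly: 30  (via Tarn)
Arlen: 31  (via Tarn)
Neston: 36  (via Dunly)
Shortest route: Irby–Tarn–Dunly–Neston = 36 mi.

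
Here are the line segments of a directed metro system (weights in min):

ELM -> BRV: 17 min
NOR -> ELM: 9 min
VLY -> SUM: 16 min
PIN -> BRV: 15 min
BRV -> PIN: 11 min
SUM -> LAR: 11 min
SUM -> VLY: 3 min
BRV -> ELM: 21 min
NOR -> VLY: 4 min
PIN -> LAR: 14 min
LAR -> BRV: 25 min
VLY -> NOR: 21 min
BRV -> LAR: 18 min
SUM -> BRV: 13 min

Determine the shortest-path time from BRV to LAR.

18 min

Running Dijkstra from BRV:
BRV: 0
PIN: 11  (via BRV)
LAR: 18  (via BRV)
Shortest route: BRV–LAR = 18 min.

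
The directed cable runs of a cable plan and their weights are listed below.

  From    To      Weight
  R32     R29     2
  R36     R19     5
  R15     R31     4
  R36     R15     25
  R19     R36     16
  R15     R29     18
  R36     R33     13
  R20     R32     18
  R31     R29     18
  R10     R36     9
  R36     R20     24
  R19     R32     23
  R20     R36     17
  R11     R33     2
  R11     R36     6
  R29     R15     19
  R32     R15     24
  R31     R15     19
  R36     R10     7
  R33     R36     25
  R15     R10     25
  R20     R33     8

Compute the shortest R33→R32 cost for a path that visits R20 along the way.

Shortest R33→R20: R33–R36–R20 = 49
Shortest R20→R32: R20–R32 = 18
Total via R20: 49 + 18 = 67.

67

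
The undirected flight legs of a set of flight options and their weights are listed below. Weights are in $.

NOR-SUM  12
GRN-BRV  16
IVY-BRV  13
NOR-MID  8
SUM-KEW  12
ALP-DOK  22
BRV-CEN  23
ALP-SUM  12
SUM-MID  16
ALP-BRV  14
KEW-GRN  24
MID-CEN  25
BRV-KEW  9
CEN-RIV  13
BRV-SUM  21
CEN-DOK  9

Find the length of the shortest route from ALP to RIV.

$44

Settle nodes by increasing distance from ALP:
ALP: 0
SUM: 12  (via ALP)
BRV: 14  (via ALP)
DOK: 22  (via ALP)
KEW: 23  (via BRV)
NOR: 24  (via SUM)
IVY: 27  (via BRV)
MID: 28  (via SUM)
GRN: 30  (via BRV)
CEN: 31  (via DOK)
RIV: 44  (via CEN)
Shortest route: ALP → DOK → CEN → RIV = $44.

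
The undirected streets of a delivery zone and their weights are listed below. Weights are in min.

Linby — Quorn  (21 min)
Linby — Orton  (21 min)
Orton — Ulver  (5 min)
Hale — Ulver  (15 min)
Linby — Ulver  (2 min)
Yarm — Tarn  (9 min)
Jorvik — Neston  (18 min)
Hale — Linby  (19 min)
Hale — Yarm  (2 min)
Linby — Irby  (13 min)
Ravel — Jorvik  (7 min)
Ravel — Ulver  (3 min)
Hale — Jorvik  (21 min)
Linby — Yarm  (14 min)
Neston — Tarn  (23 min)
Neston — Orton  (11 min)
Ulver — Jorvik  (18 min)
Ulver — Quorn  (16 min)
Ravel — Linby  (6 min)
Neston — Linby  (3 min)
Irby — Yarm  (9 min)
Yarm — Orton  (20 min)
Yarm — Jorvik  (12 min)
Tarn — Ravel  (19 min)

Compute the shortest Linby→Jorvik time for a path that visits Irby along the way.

Shortest Linby→Irby: Linby–Irby = 13
Best Irby to Jorvik: Irby–Yarm–Jorvik costing 21
Total via Irby: 13 + 21 = 34 min.

34 min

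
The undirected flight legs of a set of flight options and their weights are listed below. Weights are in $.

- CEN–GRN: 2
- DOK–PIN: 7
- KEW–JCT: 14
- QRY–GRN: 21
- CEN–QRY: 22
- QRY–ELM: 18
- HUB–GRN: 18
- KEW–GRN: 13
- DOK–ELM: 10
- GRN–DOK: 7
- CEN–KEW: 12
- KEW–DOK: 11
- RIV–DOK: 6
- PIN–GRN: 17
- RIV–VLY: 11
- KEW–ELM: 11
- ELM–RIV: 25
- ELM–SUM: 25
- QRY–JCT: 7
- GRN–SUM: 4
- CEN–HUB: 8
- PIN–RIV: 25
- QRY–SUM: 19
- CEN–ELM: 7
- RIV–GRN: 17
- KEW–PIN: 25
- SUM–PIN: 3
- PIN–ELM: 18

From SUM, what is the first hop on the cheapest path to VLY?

PIN

Compare a few routes:
SUM - PIN - DOK - RIV - VLY: 3+7+6+11 = 27
SUM - GRN - DOK - RIV - VLY: 4+7+6+11 = 28
Cheapest is SUM - PIN - DOK - RIV - VLY at $27.
So from SUM the first move is to PIN.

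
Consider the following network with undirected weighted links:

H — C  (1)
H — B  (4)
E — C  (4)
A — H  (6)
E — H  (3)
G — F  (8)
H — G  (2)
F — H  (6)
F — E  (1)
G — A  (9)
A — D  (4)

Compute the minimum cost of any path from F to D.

14

Running Dijkstra from F:
F: 0
E: 1  (via F)
H: 4  (via E)
C: 5  (via E)
G: 6  (via H)
B: 8  (via H)
A: 10  (via H)
D: 14  (via A)
Shortest route: F → E → H → A → D = 14.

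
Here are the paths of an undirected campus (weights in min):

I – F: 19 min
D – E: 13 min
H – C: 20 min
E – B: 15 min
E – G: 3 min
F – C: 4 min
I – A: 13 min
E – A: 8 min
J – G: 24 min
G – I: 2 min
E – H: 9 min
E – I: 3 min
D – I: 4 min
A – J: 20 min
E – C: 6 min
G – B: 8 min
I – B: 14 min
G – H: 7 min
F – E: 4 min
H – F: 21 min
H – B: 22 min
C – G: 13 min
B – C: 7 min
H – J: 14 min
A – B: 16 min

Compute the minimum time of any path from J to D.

27 min

Shortest distances from J:
J: 0
H: 14  (via J)
A: 20  (via J)
G: 21  (via H)
E: 23  (via H)
I: 23  (via G)
D: 27  (via I)
Shortest route: J–H–G–I–D = 27 min.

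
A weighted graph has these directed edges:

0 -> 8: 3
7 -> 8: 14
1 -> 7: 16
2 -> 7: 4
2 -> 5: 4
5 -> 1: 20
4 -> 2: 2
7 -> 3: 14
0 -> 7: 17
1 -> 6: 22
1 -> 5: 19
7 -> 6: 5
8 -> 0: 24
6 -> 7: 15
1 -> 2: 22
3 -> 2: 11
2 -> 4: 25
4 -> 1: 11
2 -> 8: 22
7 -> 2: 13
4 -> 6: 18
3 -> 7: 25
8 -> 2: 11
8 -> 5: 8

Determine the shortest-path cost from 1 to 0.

54

Settle nodes by increasing distance from 1:
1: 0
7: 16  (via 1)
5: 19  (via 1)
6: 21  (via 7)
2: 22  (via 1)
3: 30  (via 7)
8: 30  (via 7)
4: 47  (via 2)
0: 54  (via 8)
Shortest route: 1 → 7 → 8 → 0 = 54.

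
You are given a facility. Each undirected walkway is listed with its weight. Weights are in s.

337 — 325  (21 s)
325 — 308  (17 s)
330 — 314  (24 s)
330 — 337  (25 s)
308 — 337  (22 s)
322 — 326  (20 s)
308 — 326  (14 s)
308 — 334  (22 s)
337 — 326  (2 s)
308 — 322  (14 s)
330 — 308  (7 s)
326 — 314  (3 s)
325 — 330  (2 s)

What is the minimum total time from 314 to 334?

Compare a few routes:
314 → 326 → 337 → 325 → 330 → 308 → 334: 3+2+21+2+7+22 = 57
314 → 326 → 337 → 308 → 334: 3+2+22+22 = 49
314 → 326 → 308 → 334: 3+14+22 = 39
314 → 330 → 308 → 334: 24+7+22 = 53
The minimum is 39 s via 314 → 326 → 308 → 334.

39 s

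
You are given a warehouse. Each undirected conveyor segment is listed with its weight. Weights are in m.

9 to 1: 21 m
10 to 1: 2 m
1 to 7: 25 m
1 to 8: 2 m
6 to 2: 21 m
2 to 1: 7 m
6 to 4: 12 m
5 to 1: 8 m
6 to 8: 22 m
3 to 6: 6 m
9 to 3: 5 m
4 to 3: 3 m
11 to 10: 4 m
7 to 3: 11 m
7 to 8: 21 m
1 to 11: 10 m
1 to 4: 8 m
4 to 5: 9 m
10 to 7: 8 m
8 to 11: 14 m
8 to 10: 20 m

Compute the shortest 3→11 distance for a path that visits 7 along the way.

23 m

Shortest 3→7: 3–7 = 11
Best 7 to 11: 7–10–11 costing 12
Total via 7: 11 + 12 = 23 m.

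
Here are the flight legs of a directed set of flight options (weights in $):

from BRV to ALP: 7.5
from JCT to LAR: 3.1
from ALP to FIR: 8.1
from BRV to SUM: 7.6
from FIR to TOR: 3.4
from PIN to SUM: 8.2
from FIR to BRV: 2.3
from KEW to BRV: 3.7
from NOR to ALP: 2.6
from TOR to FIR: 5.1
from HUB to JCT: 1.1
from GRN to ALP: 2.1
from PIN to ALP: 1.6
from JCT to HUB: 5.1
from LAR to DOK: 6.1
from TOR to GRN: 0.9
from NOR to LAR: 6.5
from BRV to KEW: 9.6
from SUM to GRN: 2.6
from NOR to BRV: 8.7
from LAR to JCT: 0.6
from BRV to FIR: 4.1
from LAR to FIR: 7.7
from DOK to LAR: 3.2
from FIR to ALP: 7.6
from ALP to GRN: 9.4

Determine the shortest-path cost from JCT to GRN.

$15.1

Shortest distances from JCT:
JCT: 0
LAR: 3.1  (via JCT)
HUB: 5.1  (via JCT)
DOK: 9.2  (via LAR)
FIR: 10.8  (via LAR)
BRV: 13.1  (via FIR)
TOR: 14.2  (via FIR)
GRN: 15.1  (via TOR)
Shortest route: JCT–LAR–FIR–TOR–GRN = $15.1.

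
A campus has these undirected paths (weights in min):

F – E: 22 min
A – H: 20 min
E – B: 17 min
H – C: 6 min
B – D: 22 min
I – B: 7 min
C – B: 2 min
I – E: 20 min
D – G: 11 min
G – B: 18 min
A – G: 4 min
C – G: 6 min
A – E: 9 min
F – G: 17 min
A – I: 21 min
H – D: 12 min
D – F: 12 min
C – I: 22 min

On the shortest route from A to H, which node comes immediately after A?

G

Enumerating some paths:
A - G - D - H: 4+11+12 = 27
A - G - C - H: 4+6+6 = 16
A - H: 20 = 20
The minimum is 16 min via A - G - C - H.
So from A the first move is to G.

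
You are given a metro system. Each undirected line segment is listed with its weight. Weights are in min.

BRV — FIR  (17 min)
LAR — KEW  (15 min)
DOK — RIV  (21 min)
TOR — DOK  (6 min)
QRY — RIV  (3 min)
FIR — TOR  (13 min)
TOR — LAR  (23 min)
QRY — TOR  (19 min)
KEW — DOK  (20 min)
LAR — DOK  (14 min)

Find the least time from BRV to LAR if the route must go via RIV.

87 min

Best BRV to RIV: BRV–FIR–TOR–QRY–RIV costing 52
Best RIV to LAR: RIV–DOK–LAR costing 35
Total via RIV: 52 + 35 = 87 min.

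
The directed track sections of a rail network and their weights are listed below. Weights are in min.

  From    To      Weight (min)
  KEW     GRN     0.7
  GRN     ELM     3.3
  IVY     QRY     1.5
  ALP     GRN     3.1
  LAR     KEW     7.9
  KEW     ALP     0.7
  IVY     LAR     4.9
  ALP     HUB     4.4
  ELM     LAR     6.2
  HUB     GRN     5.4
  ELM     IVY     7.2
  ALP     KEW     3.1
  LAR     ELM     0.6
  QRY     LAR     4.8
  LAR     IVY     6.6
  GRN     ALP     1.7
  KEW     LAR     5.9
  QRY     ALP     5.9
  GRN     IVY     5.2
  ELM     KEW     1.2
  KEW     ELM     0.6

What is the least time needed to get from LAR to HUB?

6.9 min

Compare a few routes:
LAR - KEW - ALP - HUB: 7.9+0.7+4.4 = 13
LAR - ELM - KEW - GRN - ALP - HUB: 0.6+1.2+0.7+1.7+4.4 = 8.6
LAR - ELM - KEW - ALP - HUB: 0.6+1.2+0.7+4.4 = 6.9
Cheapest is LAR - ELM - KEW - ALP - HUB at 6.9 min.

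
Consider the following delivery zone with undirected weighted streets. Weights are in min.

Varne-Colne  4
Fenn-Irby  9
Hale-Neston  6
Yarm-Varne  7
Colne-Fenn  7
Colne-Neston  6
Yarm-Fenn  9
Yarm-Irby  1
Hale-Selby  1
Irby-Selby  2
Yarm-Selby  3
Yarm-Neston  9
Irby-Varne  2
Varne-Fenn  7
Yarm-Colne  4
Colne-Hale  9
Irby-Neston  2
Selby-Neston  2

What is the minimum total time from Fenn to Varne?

7 min

Running Dijkstra from Fenn:
Fenn: 0
Colne: 7  (via Fenn)
Varne: 7  (via Fenn)
Shortest route: Fenn → Varne = 7 min.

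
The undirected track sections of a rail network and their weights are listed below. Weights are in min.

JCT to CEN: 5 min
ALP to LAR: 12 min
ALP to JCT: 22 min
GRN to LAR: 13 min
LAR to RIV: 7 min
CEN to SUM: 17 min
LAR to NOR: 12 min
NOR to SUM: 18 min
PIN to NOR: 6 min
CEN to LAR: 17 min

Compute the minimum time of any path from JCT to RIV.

29 min

Shortest distances from JCT:
JCT: 0
CEN: 5  (via JCT)
SUM: 22  (via CEN)
LAR: 22  (via CEN)
ALP: 22  (via JCT)
RIV: 29  (via LAR)
Shortest route: JCT–CEN–LAR–RIV = 29 min.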